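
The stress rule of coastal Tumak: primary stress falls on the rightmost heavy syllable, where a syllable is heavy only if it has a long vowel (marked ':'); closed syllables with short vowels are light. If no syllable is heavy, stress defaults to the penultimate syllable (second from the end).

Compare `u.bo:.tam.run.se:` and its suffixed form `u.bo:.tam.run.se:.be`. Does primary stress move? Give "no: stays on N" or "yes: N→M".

no: stays on 5

Base `u.bo:.tam.run.se:` (5 syllables):
  Weights: 1 u L, 2 bo: H, 3 tam L, 4 run L, 5 se: H.
  Heavy syllables in the domain: 2, 5. The rightmost is syllable 5 (se:).
  → primary stress on syllable 5.
Suffixed `u.bo:.tam.run.se:.be` (6 syllables):
  Weights: 1 u L, 2 bo: H, 3 tam L, 4 run L, 5 se: H, 6 be L.
  Heavy syllables in the domain: 2, 5. The rightmost is syllable 5 (se:).
  → primary stress on syllable 5.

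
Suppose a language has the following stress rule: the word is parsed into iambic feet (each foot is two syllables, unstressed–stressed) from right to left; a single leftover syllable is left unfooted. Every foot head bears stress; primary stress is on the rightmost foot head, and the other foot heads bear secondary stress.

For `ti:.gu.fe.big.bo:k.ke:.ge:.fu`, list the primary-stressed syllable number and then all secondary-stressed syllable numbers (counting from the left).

primary 8, secondary 2, 4, 6

Parse right to left into iambic (σˈσ) feet: (ti:.ˈgu) (fe.ˈbig) (bo:k.ˈke:) (ge:.ˈfu).
Foot heads (stressed positions): 2, 4, 6, 8.
End Rule Rightmost: primary stress on the rightmost head = syllable 8.
Secondary stress on 2, 4, 6: ti:.ˌgu.fe.ˌbig.bo:k.ˌke:.ge:.ˈfu.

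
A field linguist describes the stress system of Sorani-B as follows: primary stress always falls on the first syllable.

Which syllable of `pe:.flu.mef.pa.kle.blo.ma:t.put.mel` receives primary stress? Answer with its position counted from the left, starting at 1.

The word has 9 syllables; the first syllable is syllable 1 (pe:).
Primary stress: syllable 1 → ˈpe:.flu.mef.pa.kle.blo.ma:t.put.mel.

1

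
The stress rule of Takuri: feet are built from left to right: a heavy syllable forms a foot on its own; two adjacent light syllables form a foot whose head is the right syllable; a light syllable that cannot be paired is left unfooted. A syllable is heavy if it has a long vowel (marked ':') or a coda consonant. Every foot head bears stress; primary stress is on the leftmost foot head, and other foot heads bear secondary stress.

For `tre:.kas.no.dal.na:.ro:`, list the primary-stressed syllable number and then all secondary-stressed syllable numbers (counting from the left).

primary 1, secondary 2, 4, 5, 6

Weights: 1 tre: H, 2 kas H, 3 no L, 4 dal H, 5 na: H, 6 ro: H.
Parse left to right (heavy = foot alone; LL = one foot; stranded L unfooted): (ˈtre:) (ˈkas) no (ˈdal) (ˈna:) (ˈro:).
Foot heads: 1, 2, 4, 5, 6.
Primary stress on the leftmost head = syllable 1.
Secondary stress on 2, 4, 5, 6: ˈtre:.ˌkas.no.ˌdal.ˌna:.ˌro:.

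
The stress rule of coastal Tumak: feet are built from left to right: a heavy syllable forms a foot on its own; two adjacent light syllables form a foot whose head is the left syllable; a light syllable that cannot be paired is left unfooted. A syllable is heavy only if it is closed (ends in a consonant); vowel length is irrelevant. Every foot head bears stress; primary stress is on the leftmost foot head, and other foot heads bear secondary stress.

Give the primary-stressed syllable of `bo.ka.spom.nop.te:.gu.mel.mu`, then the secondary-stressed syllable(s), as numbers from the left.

primary 1, secondary 3, 4, 5, 7

Weights: 1 bo L, 2 ka L, 3 spom H, 4 nop H, 5 te: L, 6 gu L, 7 mel H, 8 mu L.
Parse left to right (heavy = foot alone; LL = one foot; stranded L unfooted): (ˈbo.ka) (ˈspom) (ˈnop) (ˈte:.gu) (ˈmel) mu.
Foot heads: 1, 3, 4, 5, 7.
Primary stress on the leftmost head = syllable 1.
Secondary stress on 3, 4, 5, 7: ˈbo.ka.ˌspom.ˌnop.ˌte:.gu.ˌmel.mu.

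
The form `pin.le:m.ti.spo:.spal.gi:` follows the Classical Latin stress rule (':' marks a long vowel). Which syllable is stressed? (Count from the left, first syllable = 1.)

Classical Latin: stress the penult if heavy (long vowel or closed), else the antepenult.
Weights: 4 spo: H, 5 spal H, 6 gi: H.
The penult (syllable 5, spal) is heavy, so it takes stress.
Stress on syllable 5: pin.le:m.ti.spo:.ˈspal.gi:.

5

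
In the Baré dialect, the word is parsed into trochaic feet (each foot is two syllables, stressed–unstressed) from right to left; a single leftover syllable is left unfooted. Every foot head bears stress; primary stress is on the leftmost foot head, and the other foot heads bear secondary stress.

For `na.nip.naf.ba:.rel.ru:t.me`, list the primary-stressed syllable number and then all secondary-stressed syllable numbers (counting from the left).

primary 2, secondary 4, 6

Parse right to left into trochaic (ˈσσ) feet: na (ˈnip.naf) (ˈba:.rel) (ˈru:t.me). Syllable 1 is left unfooted.
Foot heads (stressed positions): 2, 4, 6.
End Rule Leftmost: primary stress on the leftmost head = syllable 2.
Secondary stress on 4, 6: na.ˈnip.naf.ˌba:.rel.ˌru:t.me.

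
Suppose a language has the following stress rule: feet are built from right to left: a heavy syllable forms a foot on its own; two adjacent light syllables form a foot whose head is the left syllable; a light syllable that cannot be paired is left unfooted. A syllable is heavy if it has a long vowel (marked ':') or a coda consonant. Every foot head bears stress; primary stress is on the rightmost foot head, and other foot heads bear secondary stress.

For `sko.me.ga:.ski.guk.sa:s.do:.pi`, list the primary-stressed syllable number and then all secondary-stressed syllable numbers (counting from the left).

primary 7, secondary 1, 3, 5, 6

Weights: 1 sko L, 2 me L, 3 ga: H, 4 ski L, 5 guk H, 6 sa:s H, 7 do: H, 8 pi L.
Parse right to left (heavy = foot alone; LL = one foot; stranded L unfooted): (ˈsko.me) (ˈga:) ski (ˈguk) (ˈsa:s) (ˈdo:) pi.
Foot heads: 1, 3, 5, 6, 7.
Primary stress on the rightmost head = syllable 7.
Secondary stress on 1, 3, 5, 6: ˌsko.me.ˌga:.ski.ˌguk.ˌsa:s.ˈdo:.pi.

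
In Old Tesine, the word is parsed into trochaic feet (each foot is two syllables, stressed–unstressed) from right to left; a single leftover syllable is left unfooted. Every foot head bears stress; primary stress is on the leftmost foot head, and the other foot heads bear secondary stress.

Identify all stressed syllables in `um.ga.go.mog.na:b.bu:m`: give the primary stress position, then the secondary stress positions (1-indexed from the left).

primary 1, secondary 3, 5

Parse right to left into trochaic (ˈσσ) feet: (ˈum.ga) (ˈgo.mog) (ˈna:b.bu:m).
Foot heads (stressed positions): 1, 3, 5.
End Rule Leftmost: primary stress on the leftmost head = syllable 1.
Secondary stress on 3, 5: ˈum.ga.ˌgo.mog.ˌna:b.bu:m.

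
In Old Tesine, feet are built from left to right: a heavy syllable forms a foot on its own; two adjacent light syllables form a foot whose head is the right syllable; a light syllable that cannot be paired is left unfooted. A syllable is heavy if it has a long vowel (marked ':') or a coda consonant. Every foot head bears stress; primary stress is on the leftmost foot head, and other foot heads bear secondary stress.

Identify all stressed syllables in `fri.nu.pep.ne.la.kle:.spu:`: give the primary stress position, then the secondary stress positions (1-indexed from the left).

Weights: 1 fri L, 2 nu L, 3 pep H, 4 ne L, 5 la L, 6 kle: H, 7 spu: H.
Parse left to right (heavy = foot alone; LL = one foot; stranded L unfooted): (fri.ˈnu) (ˈpep) (ne.ˈla) (ˈkle:) (ˈspu:).
Foot heads: 2, 3, 5, 6, 7.
Primary stress on the leftmost head = syllable 2.
Secondary stress on 3, 5, 6, 7: fri.ˈnu.ˌpep.ne.ˌla.ˌkle:.ˌspu:.

primary 2, secondary 3, 5, 6, 7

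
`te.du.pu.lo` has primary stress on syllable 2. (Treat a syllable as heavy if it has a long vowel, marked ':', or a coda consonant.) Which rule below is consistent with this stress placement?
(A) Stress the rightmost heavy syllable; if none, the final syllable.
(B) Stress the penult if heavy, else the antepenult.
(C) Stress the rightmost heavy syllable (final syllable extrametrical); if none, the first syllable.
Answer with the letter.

Rule A → syllable 4 (observed: 2).
Rule B → syllable 2 ✓.
Rule C → syllable 1 (observed: 2).

B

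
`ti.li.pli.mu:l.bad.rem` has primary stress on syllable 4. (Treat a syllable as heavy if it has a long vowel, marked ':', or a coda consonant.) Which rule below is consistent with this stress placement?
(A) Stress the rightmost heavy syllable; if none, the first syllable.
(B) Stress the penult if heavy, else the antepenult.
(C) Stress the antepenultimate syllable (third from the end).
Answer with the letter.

Rule A → syllable 6 (observed: 4).
Rule B → syllable 5 (observed: 4).
Rule C → syllable 4 ✓.

C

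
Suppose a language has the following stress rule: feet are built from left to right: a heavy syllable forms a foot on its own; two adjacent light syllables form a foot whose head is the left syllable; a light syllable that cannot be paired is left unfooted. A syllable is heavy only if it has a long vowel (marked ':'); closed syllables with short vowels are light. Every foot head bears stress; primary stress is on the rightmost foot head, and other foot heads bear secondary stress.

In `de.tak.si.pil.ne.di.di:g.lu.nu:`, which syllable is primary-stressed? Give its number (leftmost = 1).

Weights: 1 de L, 2 tak L, 3 si L, 4 pil L, 5 ne L, 6 di L, 7 di:g H, 8 lu L, 9 nu: H.
Parse left to right (heavy = foot alone; LL = one foot; stranded L unfooted): (ˈde.tak) (ˈsi.pil) (ˈne.di) (ˈdi:g) lu (ˈnu:).
Foot heads: 1, 3, 5, 7, 9.
Primary stress on the rightmost head = syllable 9.
Primary stress: syllable 9 → de.tak.si.pil.ne.di.di:g.lu.ˈnu:.

9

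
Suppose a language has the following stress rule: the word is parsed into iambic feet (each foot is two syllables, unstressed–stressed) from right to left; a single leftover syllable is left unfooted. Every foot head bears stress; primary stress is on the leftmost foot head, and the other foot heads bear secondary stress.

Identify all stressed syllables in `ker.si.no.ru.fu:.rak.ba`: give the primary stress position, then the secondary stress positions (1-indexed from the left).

primary 3, secondary 5, 7

Parse right to left into iambic (σˈσ) feet: ker (si.ˈno) (ru.ˈfu:) (rak.ˈba). Syllable 1 is left unfooted.
Foot heads (stressed positions): 3, 5, 7.
End Rule Leftmost: primary stress on the leftmost head = syllable 3.
Secondary stress on 5, 7: ker.si.ˈno.ru.ˌfu:.rak.ˌba.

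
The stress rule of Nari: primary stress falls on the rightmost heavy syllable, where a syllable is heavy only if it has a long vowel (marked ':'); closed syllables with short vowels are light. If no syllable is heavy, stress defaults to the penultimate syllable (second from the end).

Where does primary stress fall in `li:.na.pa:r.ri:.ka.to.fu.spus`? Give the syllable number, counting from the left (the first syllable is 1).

Weights: 1 li: H, 2 na L, 3 pa:r H, 4 ri: H, 5 ka L, 6 to L, 7 fu L, 8 spus L.
Heavy syllables in the domain: 1, 3, 4. The rightmost is syllable 4 (ri:).
Primary stress: syllable 4 → li:.na.pa:r.ˈri:.ka.to.fu.spus.

4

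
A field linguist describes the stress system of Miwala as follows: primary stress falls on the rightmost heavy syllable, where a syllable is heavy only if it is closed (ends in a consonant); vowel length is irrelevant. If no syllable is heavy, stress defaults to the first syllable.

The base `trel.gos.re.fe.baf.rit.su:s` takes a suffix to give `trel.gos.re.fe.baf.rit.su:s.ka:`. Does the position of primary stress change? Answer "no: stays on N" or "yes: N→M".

Base `trel.gos.re.fe.baf.rit.su:s` (7 syllables):
  Weights: 1 trel H, 2 gos H, 3 re L, 4 fe L, 5 baf H, 6 rit H, 7 su:s H.
  Heavy syllables in the domain: 1, 2, 5, 6, 7. The rightmost is syllable 7 (su:s).
  → primary stress on syllable 7.
Suffixed `trel.gos.re.fe.baf.rit.su:s.ka:` (8 syllables):
  Weights: 1 trel H, 2 gos H, 3 re L, 4 fe L, 5 baf H, 6 rit H, 7 su:s H, 8 ka: L.
  Heavy syllables in the domain: 1, 2, 5, 6, 7. The rightmost is syllable 7 (su:s).
  → primary stress on syllable 7.

no: stays on 7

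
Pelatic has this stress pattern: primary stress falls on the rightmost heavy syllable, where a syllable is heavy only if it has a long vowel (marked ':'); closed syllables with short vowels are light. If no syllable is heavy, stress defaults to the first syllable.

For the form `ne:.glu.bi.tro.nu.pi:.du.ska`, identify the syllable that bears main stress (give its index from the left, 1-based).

6

Weights: 1 ne: H, 2 glu L, 3 bi L, 4 tro L, 5 nu L, 6 pi: H, 7 du L, 8 ska L.
Heavy syllables in the domain: 1, 6. The rightmost is syllable 6 (pi:).
Primary stress: syllable 6 → ne:.glu.bi.tro.nu.ˈpi:.du.ska.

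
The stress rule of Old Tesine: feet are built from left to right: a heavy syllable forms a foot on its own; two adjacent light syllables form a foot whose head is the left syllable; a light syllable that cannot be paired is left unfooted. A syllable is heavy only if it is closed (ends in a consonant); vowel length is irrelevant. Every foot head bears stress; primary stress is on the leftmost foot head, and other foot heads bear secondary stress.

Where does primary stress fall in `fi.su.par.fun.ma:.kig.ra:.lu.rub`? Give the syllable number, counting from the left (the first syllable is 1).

1

Weights: 1 fi L, 2 su L, 3 par H, 4 fun H, 5 ma: L, 6 kig H, 7 ra: L, 8 lu L, 9 rub H.
Parse left to right (heavy = foot alone; LL = one foot; stranded L unfooted): (ˈfi.su) (ˈpar) (ˈfun) ma: (ˈkig) (ˈra:.lu) (ˈrub).
Foot heads: 1, 3, 4, 6, 7, 9.
Primary stress on the leftmost head = syllable 1.
Primary stress: syllable 1 → ˈfi.su.par.fun.ma:.kig.ra:.lu.rub.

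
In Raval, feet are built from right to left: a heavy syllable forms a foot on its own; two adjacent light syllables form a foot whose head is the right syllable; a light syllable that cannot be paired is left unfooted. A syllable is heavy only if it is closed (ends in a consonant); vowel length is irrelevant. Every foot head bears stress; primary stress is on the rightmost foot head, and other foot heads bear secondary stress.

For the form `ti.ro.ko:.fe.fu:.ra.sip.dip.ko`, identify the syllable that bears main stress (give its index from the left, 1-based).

8

Weights: 1 ti L, 2 ro L, 3 ko: L, 4 fe L, 5 fu: L, 6 ra L, 7 sip H, 8 dip H, 9 ko L.
Parse right to left (heavy = foot alone; LL = one foot; stranded L unfooted): (ti.ˈro) (ko:.ˈfe) (fu:.ˈra) (ˈsip) (ˈdip) ko.
Foot heads: 2, 4, 6, 7, 8.
Primary stress on the rightmost head = syllable 8.
Primary stress: syllable 8 → ti.ro.ko:.fe.fu:.ra.sip.ˈdip.ko.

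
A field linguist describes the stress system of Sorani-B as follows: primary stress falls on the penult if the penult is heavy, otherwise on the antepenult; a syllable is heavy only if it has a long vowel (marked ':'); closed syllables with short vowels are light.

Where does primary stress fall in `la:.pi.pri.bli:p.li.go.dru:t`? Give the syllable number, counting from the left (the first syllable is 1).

5

Weights: 5 li L, 6 go L, 7 dru:t H.
The penult (syllable 6, go) is light, so stress falls on the antepenult (syllable 5, li).
Primary stress: syllable 5 → la:.pi.pri.bli:p.ˈli.go.dru:t.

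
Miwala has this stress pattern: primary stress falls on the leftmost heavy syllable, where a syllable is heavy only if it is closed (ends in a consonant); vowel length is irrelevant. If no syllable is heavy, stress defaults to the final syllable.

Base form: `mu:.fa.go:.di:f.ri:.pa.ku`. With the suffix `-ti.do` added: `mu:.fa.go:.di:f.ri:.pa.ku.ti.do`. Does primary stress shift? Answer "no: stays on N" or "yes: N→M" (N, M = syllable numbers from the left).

Base `mu:.fa.go:.di:f.ri:.pa.ku` (7 syllables):
  Weights: 1 mu: L, 2 fa L, 3 go: L, 4 di:f H, 5 ri: L, 6 pa L, 7 ku L.
  Heavy syllables in the domain: 4. The leftmost is syllable 4 (di:f).
  → primary stress on syllable 4.
Suffixed `mu:.fa.go:.di:f.ri:.pa.ku.ti.do` (9 syllables):
  Weights: 1 mu: L, 2 fa L, 3 go: L, 4 di:f H, 5 ri: L, 6 pa L, 7 ku L, 8 ti L, 9 do L.
  Heavy syllables in the domain: 4. The leftmost is syllable 4 (di:f).
  → primary stress on syllable 4.

no: stays on 4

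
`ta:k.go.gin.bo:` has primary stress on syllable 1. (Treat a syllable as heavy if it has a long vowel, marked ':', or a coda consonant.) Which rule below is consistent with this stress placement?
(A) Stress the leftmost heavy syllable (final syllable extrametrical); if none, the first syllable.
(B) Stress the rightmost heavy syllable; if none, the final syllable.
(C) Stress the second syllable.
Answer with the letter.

Rule A → syllable 1 ✓.
Rule B → syllable 4 (observed: 1).
Rule C → syllable 2 (observed: 1).

A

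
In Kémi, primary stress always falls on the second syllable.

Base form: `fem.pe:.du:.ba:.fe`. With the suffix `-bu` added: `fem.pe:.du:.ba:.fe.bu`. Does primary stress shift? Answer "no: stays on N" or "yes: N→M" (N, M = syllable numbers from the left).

Base `fem.pe:.du:.ba:.fe` (5 syllables):
  The word has 5 syllables; the second syllable is syllable 2 (pe:).
  → primary stress on syllable 2.
Suffixed `fem.pe:.du:.ba:.fe.bu` (6 syllables):
  The word has 6 syllables; the second syllable is syllable 2 (pe:).
  → primary stress on syllable 2.

no: stays on 2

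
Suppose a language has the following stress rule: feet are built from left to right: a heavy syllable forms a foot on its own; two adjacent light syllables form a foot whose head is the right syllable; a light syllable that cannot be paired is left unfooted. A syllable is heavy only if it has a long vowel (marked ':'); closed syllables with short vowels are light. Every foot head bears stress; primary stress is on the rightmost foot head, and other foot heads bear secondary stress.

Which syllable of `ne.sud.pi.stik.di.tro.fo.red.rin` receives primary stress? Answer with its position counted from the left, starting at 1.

8

Weights: 1 ne L, 2 sud L, 3 pi L, 4 stik L, 5 di L, 6 tro L, 7 fo L, 8 red L, 9 rin L.
Parse left to right (heavy = foot alone; LL = one foot; stranded L unfooted): (ne.ˈsud) (pi.ˈstik) (di.ˈtro) (fo.ˈred) rin.
Foot heads: 2, 4, 6, 8.
Primary stress on the rightmost head = syllable 8.
Primary stress: syllable 8 → ne.sud.pi.stik.di.tro.fo.ˈred.rin.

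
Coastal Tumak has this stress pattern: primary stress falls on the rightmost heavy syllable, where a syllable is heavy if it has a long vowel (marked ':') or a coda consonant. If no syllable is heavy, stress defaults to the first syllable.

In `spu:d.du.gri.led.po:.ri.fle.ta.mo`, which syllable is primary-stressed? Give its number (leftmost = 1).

Weights: 1 spu:d H, 2 du L, 3 gri L, 4 led H, 5 po: H, 6 ri L, 7 fle L, 8 ta L, 9 mo L.
Heavy syllables in the domain: 1, 4, 5. The rightmost is syllable 5 (po:).
Primary stress: syllable 5 → spu:d.du.gri.led.ˈpo:.ri.fle.ta.mo.

5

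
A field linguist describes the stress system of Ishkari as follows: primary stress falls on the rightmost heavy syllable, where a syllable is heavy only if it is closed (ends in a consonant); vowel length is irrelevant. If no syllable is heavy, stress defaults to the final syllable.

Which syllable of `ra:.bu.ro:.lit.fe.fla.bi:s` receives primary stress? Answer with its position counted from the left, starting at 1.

7

Weights: 1 ra: L, 2 bu L, 3 ro: L, 4 lit H, 5 fe L, 6 fla L, 7 bi:s H.
Heavy syllables in the domain: 4, 7. The rightmost is syllable 7 (bi:s).
Primary stress: syllable 7 → ra:.bu.ro:.lit.fe.fla.ˈbi:s.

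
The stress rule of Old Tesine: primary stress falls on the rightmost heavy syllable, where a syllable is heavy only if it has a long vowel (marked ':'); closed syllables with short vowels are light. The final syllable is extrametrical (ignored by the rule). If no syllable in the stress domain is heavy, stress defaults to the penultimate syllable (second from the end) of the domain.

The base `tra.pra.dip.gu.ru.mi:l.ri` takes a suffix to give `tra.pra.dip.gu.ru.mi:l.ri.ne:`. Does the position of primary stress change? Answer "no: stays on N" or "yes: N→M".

Base `tra.pra.dip.gu.ru.mi:l.ri` (7 syllables):
  The final syllable (7, ri) is extrametrical; the stress domain is syllables 1–6.
  Weights: 1 tra L, 2 pra L, 3 dip L, 4 gu L, 5 ru L, 6 mi:l H.
  Heavy syllables in the domain: 6. The rightmost is syllable 6 (mi:l).
  → primary stress on syllable 6.
Suffixed `tra.pra.dip.gu.ru.mi:l.ri.ne:` (8 syllables):
  The final syllable (8, ne:) is extrametrical; the stress domain is syllables 1–7.
  Weights: 1 tra L, 2 pra L, 3 dip L, 4 gu L, 5 ru L, 6 mi:l H, 7 ri L.
  Heavy syllables in the domain: 6. The rightmost is syllable 6 (mi:l).
  → primary stress on syllable 6.

no: stays on 6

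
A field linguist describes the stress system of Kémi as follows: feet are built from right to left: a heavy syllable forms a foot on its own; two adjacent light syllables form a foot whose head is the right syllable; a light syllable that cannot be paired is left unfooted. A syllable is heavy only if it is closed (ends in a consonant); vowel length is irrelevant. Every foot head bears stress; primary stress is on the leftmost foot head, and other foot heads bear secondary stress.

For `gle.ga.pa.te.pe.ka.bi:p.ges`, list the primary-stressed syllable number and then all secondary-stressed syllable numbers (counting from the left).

Weights: 1 gle L, 2 ga L, 3 pa L, 4 te L, 5 pe L, 6 ka L, 7 bi:p H, 8 ges H.
Parse right to left (heavy = foot alone; LL = one foot; stranded L unfooted): (gle.ˈga) (pa.ˈte) (pe.ˈka) (ˈbi:p) (ˈges).
Foot heads: 2, 4, 6, 7, 8.
Primary stress on the leftmost head = syllable 2.
Secondary stress on 4, 6, 7, 8: gle.ˈga.pa.ˌte.pe.ˌka.ˌbi:p.ˌges.

primary 2, secondary 4, 6, 7, 8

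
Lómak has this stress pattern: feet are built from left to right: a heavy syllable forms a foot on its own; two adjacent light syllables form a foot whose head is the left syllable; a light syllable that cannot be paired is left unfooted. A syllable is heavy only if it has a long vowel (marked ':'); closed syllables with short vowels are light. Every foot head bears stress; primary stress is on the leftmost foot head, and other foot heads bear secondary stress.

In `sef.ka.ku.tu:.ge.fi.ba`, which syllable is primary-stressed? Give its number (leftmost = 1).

Weights: 1 sef L, 2 ka L, 3 ku L, 4 tu: H, 5 ge L, 6 fi L, 7 ba L.
Parse left to right (heavy = foot alone; LL = one foot; stranded L unfooted): (ˈsef.ka) ku (ˈtu:) (ˈge.fi) ba.
Foot heads: 1, 4, 5.
Primary stress on the leftmost head = syllable 1.
Primary stress: syllable 1 → ˈsef.ka.ku.tu:.ge.fi.ba.

1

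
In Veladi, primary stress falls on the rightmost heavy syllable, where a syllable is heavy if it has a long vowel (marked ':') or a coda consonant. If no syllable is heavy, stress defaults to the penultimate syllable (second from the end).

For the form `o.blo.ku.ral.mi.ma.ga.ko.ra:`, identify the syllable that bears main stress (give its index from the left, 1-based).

9

Weights: 1 o L, 2 blo L, 3 ku L, 4 ral H, 5 mi L, 6 ma L, 7 ga L, 8 ko L, 9 ra: H.
Heavy syllables in the domain: 4, 9. The rightmost is syllable 9 (ra:).
Primary stress: syllable 9 → o.blo.ku.ral.mi.ma.ga.ko.ˈra:.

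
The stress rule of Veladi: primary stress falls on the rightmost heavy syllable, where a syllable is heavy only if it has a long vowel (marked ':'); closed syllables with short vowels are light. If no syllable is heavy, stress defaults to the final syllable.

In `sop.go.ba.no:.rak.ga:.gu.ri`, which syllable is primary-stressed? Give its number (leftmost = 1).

6

Weights: 1 sop L, 2 go L, 3 ba L, 4 no: H, 5 rak L, 6 ga: H, 7 gu L, 8 ri L.
Heavy syllables in the domain: 4, 6. The rightmost is syllable 6 (ga:).
Primary stress: syllable 6 → sop.go.ba.no:.rak.ˈga:.gu.ri.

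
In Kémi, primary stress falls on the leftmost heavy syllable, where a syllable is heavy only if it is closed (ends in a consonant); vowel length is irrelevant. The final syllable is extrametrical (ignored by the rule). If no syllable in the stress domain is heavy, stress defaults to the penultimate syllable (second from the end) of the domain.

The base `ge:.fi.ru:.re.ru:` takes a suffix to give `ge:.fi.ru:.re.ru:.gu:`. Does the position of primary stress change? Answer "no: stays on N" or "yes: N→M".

Base `ge:.fi.ru:.re.ru:` (5 syllables):
  The final syllable (5, ru:) is extrametrical; the stress domain is syllables 1–4.
  Weights: 1 ge: L, 2 fi L, 3 ru: L, 4 re L.
  No heavy syllable in the domain; default to the penultimate syllable (second from the end) of the domain = syllable 3.
  → primary stress on syllable 3.
Suffixed `ge:.fi.ru:.re.ru:.gu:` (6 syllables):
  The final syllable (6, gu:) is extrametrical; the stress domain is syllables 1–5.
  Weights: 1 ge: L, 2 fi L, 3 ru: L, 4 re L, 5 ru: L.
  No heavy syllable in the domain; default to the penultimate syllable (second from the end) of the domain = syllable 4.
  → primary stress on syllable 4.

yes: 3→4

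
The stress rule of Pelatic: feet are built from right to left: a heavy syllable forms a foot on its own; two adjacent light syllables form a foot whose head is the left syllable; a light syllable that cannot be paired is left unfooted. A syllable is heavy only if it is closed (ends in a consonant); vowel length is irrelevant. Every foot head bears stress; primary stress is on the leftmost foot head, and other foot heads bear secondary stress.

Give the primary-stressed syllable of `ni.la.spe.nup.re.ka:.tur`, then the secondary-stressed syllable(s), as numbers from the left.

primary 2, secondary 4, 5, 7

Weights: 1 ni L, 2 la L, 3 spe L, 4 nup H, 5 re L, 6 ka: L, 7 tur H.
Parse right to left (heavy = foot alone; LL = one foot; stranded L unfooted): ni (ˈla.spe) (ˈnup) (ˈre.ka:) (ˈtur).
Foot heads: 2, 4, 5, 7.
Primary stress on the leftmost head = syllable 2.
Secondary stress on 4, 5, 7: ni.ˈla.spe.ˌnup.ˌre.ka:.ˌtur.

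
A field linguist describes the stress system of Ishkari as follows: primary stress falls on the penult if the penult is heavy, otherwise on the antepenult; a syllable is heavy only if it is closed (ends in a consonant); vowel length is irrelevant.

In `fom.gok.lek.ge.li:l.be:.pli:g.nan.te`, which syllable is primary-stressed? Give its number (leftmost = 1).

Weights: 7 pli:g H, 8 nan H, 9 te L.
The penult (syllable 8, nan) is heavy, so it takes stress.
Primary stress: syllable 8 → fom.gok.lek.ge.li:l.be:.pli:g.ˈnan.te.

8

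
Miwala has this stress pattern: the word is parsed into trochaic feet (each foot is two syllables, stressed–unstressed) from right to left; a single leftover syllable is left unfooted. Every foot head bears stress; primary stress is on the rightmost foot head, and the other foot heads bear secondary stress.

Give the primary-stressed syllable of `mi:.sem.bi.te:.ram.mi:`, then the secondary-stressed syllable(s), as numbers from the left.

Parse right to left into trochaic (ˈσσ) feet: (ˈmi:.sem) (ˈbi.te:) (ˈram.mi:).
Foot heads (stressed positions): 1, 3, 5.
End Rule Rightmost: primary stress on the rightmost head = syllable 5.
Secondary stress on 1, 3: ˌmi:.sem.ˌbi.te:.ˈram.mi:.

primary 5, secondary 1, 3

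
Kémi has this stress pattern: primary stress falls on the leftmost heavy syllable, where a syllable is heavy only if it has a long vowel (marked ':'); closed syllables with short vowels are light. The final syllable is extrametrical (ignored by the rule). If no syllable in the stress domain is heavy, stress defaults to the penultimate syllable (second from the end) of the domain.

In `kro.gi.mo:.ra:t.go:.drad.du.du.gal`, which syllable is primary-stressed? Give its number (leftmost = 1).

The final syllable (9, gal) is extrametrical; the stress domain is syllables 1–8.
Weights: 1 kro L, 2 gi L, 3 mo: H, 4 ra:t H, 5 go: H, 6 drad L, 7 du L, 8 du L.
Heavy syllables in the domain: 3, 4, 5. The leftmost is syllable 3 (mo:).
Primary stress: syllable 3 → kro.gi.ˈmo:.ra:t.go:.drad.du.du.gal.

3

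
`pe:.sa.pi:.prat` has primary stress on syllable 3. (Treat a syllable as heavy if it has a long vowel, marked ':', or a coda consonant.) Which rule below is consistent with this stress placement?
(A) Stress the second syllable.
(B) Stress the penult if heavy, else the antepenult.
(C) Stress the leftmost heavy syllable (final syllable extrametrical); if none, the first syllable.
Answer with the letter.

Rule A → syllable 2 (observed: 3).
Rule B → syllable 3 ✓.
Rule C → syllable 1 (observed: 3).

B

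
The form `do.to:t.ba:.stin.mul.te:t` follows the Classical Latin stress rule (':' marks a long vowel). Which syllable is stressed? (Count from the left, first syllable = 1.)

Classical Latin: stress the penult if heavy (long vowel or closed), else the antepenult.
Weights: 4 stin H, 5 mul H, 6 te:t H.
The penult (syllable 5, mul) is heavy, so it takes stress.
Stress on syllable 5: do.to:t.ba:.stin.ˈmul.te:t.

5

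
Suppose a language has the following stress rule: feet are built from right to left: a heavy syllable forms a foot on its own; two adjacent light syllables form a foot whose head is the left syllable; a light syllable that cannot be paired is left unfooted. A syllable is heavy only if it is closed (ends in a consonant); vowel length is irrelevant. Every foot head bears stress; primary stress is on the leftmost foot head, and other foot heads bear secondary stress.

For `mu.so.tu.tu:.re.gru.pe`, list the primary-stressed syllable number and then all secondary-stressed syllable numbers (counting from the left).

Weights: 1 mu L, 2 so L, 3 tu L, 4 tu: L, 5 re L, 6 gru L, 7 pe L.
Parse right to left (heavy = foot alone; LL = one foot; stranded L unfooted): mu (ˈso.tu) (ˈtu:.re) (ˈgru.pe).
Foot heads: 2, 4, 6.
Primary stress on the leftmost head = syllable 2.
Secondary stress on 4, 6: mu.ˈso.tu.ˌtu:.re.ˌgru.pe.

primary 2, secondary 4, 6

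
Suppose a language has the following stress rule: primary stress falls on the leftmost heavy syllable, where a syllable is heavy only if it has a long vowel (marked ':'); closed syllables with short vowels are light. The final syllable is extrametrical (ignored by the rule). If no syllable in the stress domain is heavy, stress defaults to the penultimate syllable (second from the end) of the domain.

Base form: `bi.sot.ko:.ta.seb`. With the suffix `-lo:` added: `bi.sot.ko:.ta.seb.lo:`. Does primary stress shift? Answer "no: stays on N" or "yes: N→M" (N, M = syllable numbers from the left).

no: stays on 3

Base `bi.sot.ko:.ta.seb` (5 syllables):
  The final syllable (5, seb) is extrametrical; the stress domain is syllables 1–4.
  Weights: 1 bi L, 2 sot L, 3 ko: H, 4 ta L.
  Heavy syllables in the domain: 3. The leftmost is syllable 3 (ko:).
  → primary stress on syllable 3.
Suffixed `bi.sot.ko:.ta.seb.lo:` (6 syllables):
  The final syllable (6, lo:) is extrametrical; the stress domain is syllables 1–5.
  Weights: 1 bi L, 2 sot L, 3 ko: H, 4 ta L, 5 seb L.
  Heavy syllables in the domain: 3. The leftmost is syllable 3 (ko:).
  → primary stress on syllable 3.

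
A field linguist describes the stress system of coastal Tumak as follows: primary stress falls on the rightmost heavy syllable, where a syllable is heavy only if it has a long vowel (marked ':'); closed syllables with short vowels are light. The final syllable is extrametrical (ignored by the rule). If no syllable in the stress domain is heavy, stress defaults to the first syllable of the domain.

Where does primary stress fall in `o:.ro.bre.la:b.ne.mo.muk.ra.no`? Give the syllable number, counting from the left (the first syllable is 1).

4

The final syllable (9, no) is extrametrical; the stress domain is syllables 1–8.
Weights: 1 o: H, 2 ro L, 3 bre L, 4 la:b H, 5 ne L, 6 mo L, 7 muk L, 8 ra L.
Heavy syllables in the domain: 1, 4. The rightmost is syllable 4 (la:b).
Primary stress: syllable 4 → o:.ro.bre.ˈla:b.ne.mo.muk.ra.no.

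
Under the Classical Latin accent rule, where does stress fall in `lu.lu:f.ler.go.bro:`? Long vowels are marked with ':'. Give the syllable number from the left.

3

Classical Latin: stress the penult if heavy (long vowel or closed), else the antepenult.
Weights: 3 ler H, 4 go L, 5 bro: H.
The penult (syllable 4, go) is light, so stress falls on the antepenult (syllable 3, ler).
Stress on syllable 3: lu.lu:f.ˈler.go.bro:.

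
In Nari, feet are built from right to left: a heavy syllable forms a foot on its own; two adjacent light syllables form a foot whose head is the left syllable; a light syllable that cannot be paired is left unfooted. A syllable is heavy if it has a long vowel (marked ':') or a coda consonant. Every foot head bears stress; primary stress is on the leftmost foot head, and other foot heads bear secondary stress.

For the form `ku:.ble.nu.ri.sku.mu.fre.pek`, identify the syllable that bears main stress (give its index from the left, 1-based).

1

Weights: 1 ku: H, 2 ble L, 3 nu L, 4 ri L, 5 sku L, 6 mu L, 7 fre L, 8 pek H.
Parse right to left (heavy = foot alone; LL = one foot; stranded L unfooted): (ˈku:) (ˈble.nu) (ˈri.sku) (ˈmu.fre) (ˈpek).
Foot heads: 1, 2, 4, 6, 8.
Primary stress on the leftmost head = syllable 1.
Primary stress: syllable 1 → ˈku:.ble.nu.ri.sku.mu.fre.pek.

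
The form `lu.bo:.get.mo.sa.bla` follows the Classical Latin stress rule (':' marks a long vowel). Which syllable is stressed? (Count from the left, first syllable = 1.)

4

Classical Latin: stress the penult if heavy (long vowel or closed), else the antepenult.
Weights: 4 mo L, 5 sa L, 6 bla L.
The penult (syllable 5, sa) is light, so stress falls on the antepenult (syllable 4, mo).
Stress on syllable 4: lu.bo:.get.ˈmo.sa.bla.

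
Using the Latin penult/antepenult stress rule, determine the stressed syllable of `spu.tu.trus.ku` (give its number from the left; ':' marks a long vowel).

3

Classical Latin: stress the penult if heavy (long vowel or closed), else the antepenult.
Weights: 2 tu L, 3 trus H, 4 ku L.
The penult (syllable 3, trus) is heavy, so it takes stress.
Stress on syllable 3: spu.tu.ˈtrus.ku.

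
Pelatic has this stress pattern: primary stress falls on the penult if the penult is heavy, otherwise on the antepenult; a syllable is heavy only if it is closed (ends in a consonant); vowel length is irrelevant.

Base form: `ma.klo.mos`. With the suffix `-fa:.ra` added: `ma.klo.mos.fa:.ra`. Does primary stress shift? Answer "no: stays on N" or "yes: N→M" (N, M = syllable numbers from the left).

yes: 1→3

Base `ma.klo.mos` (3 syllables):
  Weights: 1 ma L, 2 klo L, 3 mos H.
  The penult (syllable 2, klo) is light, so stress falls on the antepenult (syllable 1, ma).
  → primary stress on syllable 1.
Suffixed `ma.klo.mos.fa:.ra` (5 syllables):
  Weights: 3 mos H, 4 fa: L, 5 ra L.
  The penult (syllable 4, fa:) is light, so stress falls on the antepenult (syllable 3, mos).
  → primary stress on syllable 3.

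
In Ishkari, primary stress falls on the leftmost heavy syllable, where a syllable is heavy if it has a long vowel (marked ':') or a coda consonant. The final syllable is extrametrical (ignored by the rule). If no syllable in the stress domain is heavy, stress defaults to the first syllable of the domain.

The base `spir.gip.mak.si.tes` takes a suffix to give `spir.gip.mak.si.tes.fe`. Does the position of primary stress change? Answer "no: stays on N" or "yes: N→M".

Base `spir.gip.mak.si.tes` (5 syllables):
  The final syllable (5, tes) is extrametrical; the stress domain is syllables 1–4.
  Weights: 1 spir H, 2 gip H, 3 mak H, 4 si L.
  Heavy syllables in the domain: 1, 2, 3. The leftmost is syllable 1 (spir).
  → primary stress on syllable 1.
Suffixed `spir.gip.mak.si.tes.fe` (6 syllables):
  The final syllable (6, fe) is extrametrical; the stress domain is syllables 1–5.
  Weights: 1 spir H, 2 gip H, 3 mak H, 4 si L, 5 tes H.
  Heavy syllables in the domain: 1, 2, 3, 5. The leftmost is syllable 1 (spir).
  → primary stress on syllable 1.

no: stays on 1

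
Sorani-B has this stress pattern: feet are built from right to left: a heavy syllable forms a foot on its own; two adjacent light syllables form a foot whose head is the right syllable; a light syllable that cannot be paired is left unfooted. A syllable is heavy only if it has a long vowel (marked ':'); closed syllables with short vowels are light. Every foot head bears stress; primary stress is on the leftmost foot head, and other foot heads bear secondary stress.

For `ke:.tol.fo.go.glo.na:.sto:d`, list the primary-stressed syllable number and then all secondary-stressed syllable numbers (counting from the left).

primary 1, secondary 3, 5, 6, 7

Weights: 1 ke: H, 2 tol L, 3 fo L, 4 go L, 5 glo L, 6 na: H, 7 sto:d H.
Parse right to left (heavy = foot alone; LL = one foot; stranded L unfooted): (ˈke:) (tol.ˈfo) (go.ˈglo) (ˈna:) (ˈsto:d).
Foot heads: 1, 3, 5, 6, 7.
Primary stress on the leftmost head = syllable 1.
Secondary stress on 3, 5, 6, 7: ˈke:.tol.ˌfo.go.ˌglo.ˌna:.ˌsto:d.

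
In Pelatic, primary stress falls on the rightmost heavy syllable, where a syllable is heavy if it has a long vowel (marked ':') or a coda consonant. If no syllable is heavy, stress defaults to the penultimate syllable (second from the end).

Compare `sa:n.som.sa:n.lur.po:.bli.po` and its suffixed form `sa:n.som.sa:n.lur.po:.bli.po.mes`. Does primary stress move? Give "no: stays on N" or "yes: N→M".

Base `sa:n.som.sa:n.lur.po:.bli.po` (7 syllables):
  Weights: 1 sa:n H, 2 som H, 3 sa:n H, 4 lur H, 5 po: H, 6 bli L, 7 po L.
  Heavy syllables in the domain: 1, 2, 3, 4, 5. The rightmost is syllable 5 (po:).
  → primary stress on syllable 5.
Suffixed `sa:n.som.sa:n.lur.po:.bli.po.mes` (8 syllables):
  Weights: 1 sa:n H, 2 som H, 3 sa:n H, 4 lur H, 5 po: H, 6 bli L, 7 po L, 8 mes H.
  Heavy syllables in the domain: 1, 2, 3, 4, 5, 8. The rightmost is syllable 8 (mes).
  → primary stress on syllable 8.

yes: 5→8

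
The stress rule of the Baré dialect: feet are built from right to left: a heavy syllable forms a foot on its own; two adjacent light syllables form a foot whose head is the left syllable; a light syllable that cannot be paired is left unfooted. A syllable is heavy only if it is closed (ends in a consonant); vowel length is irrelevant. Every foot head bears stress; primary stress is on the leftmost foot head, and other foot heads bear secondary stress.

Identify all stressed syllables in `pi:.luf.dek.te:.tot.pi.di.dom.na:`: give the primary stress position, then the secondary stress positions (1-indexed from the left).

Weights: 1 pi: L, 2 luf H, 3 dek H, 4 te: L, 5 tot H, 6 pi L, 7 di L, 8 dom H, 9 na: L.
Parse right to left (heavy = foot alone; LL = one foot; stranded L unfooted): pi: (ˈluf) (ˈdek) te: (ˈtot) (ˈpi.di) (ˈdom) na:.
Foot heads: 2, 3, 5, 6, 8.
Primary stress on the leftmost head = syllable 2.
Secondary stress on 3, 5, 6, 8: pi:.ˈluf.ˌdek.te:.ˌtot.ˌpi.di.ˌdom.na:.

primary 2, secondary 3, 5, 6, 8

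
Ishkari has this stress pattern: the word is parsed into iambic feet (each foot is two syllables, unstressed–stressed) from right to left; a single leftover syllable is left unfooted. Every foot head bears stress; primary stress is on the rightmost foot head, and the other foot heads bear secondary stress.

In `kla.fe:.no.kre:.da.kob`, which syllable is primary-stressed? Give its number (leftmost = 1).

Parse right to left into iambic (σˈσ) feet: (kla.ˈfe:) (no.ˈkre:) (da.ˈkob).
Foot heads (stressed positions): 2, 4, 6.
End Rule Rightmost: primary stress on the rightmost head = syllable 6.
Primary stress: syllable 6 → kla.fe:.no.kre:.da.ˈkob.

6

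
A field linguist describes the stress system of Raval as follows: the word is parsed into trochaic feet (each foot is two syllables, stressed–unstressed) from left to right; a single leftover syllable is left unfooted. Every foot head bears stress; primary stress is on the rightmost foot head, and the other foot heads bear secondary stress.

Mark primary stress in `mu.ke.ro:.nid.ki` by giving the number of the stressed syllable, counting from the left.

3

Parse left to right into trochaic (ˈσσ) feet: (ˈmu.ke) (ˈro:.nid) ki. Syllable 5 is left unfooted.
Foot heads (stressed positions): 1, 3.
End Rule Rightmost: primary stress on the rightmost head = syllable 3.
Primary stress: syllable 3 → mu.ke.ˈro:.nid.ki.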